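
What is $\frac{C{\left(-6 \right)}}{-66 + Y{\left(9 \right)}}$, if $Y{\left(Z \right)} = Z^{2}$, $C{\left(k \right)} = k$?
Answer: $- \frac{2}{5} \approx -0.4$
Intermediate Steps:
$\frac{C{\left(-6 \right)}}{-66 + Y{\left(9 \right)}} = \frac{1}{-66 + 9^{2}} \left(-6\right) = \frac{1}{-66 + 81} \left(-6\right) = \frac{1}{15} \left(-6\right) = - \frac{2}{5}$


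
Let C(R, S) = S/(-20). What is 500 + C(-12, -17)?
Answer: 10017/20 ≈ 500.85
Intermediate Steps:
C(R, S) = -S/20 (C(R, S) = S*(-1/20) = -S/20)
500 + C(-12, -17) = 500 - 1/20*(-17) = 500 + 17/20 = 10017/20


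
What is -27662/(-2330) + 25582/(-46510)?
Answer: 61347678/5418415 ≈ 11.322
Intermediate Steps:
-27662/(-2330) + 25582/(-46510) = -27662*(-1/2330) + 25582*(-1/46510) = 13831/1165 - 12791/23255 = 61347678/5418415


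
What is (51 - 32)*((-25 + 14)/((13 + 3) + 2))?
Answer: -209/18 ≈ -11.611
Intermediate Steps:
(51 - 32)*((-25 + 14)/((13 + 3) + 2)) = 19*(-11/(16 + 2)) = 19*(-11/18) = -209/18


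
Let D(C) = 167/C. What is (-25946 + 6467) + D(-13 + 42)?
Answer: -564724/29 ≈ -19473.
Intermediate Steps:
(-25946 + 6467) + D(-13 + 42) = (-25946 + 6467) + 167/(-13 + 42) = -19479 + 167/29 = -564724/29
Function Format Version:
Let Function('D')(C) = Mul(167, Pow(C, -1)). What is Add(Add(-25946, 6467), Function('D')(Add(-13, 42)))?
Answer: Rational(-564724, 29) ≈ -19473.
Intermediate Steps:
Add(Add(-25946, 6467), Function('D')(Add(-13, 42))) = Add(Add(-25946, 6467), Mul(167, Pow(Add(-13, 42), -1))) = Add(-19479, Mul(167, Pow(29, -1))) = Add(-19479, Mul(167, Rational(1, 29))) = Add(-19479, Rational(167, 29)) = Rational(-564724, 29)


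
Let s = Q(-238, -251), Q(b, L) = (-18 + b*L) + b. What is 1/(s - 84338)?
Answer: -1/24856 ≈ -4.0232e-5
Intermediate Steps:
Q(b, L) = -18 + b + L*b (Q(b, L) = (-18 + L*b) + b = -18 + b + L*b)
s = 59482 (s = -18 - 238 - 251*(-238) = -18 - 238 + 59738 = 59482)
1/(s - 84338) = 1/(59482 - 84338) = 1/(-24856) = -1/24856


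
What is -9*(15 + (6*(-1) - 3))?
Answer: -54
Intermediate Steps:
-9*(15 + (6*(-1) - 3)) = -9*(15 + (-6 - 3)) = -9*(15 - 9) = -9*6 = -54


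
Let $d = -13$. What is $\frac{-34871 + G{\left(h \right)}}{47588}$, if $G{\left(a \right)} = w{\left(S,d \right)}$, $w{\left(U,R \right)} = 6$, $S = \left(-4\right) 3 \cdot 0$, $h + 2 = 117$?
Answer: $- \frac{34865}{47588} \approx -0.73264$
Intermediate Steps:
$h = 115$ ($h = -2 + 117 = 115$)
$S = 0$ ($S = \left(-12\right) 0 = 0$)
$G{\left(a \right)} = 6$
$\frac{-34871 + G{\left(h \right)}}{47588} = \frac{-34871 + 6}{47588} = \left(-34865\right) \frac{1}{47588} = - \frac{34865}{47588}$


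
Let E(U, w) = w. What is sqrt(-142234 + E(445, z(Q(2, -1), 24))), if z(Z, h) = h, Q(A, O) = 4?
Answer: I*sqrt(142210) ≈ 377.11*I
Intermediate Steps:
sqrt(-142234 + E(445, z(Q(2, -1), 24))) = sqrt(-142234 + 24) = sqrt(-142210) = I*sqrt(142210)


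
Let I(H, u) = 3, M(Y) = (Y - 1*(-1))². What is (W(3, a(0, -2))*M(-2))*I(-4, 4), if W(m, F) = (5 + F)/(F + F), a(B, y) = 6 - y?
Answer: 39/16 ≈ 2.4375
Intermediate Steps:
M(Y) = (1 + Y)² (M(Y) = (Y + 1)² = (1 + Y)²)
W(m, F) = (5 + F)/(2*F) (W(m, F) = (5 + F)/((2*F)) = (5 + F)*(1/(2*F)) = (5 + F)/(2*F))
(W(3, a(0, -2))*M(-2))*I(-4, 4) = (((5 + (6 - 1*(-2)))/(2*(6 - 1*(-2))))*(1 - 2)²)*3 = (((5 + (6 + 2))/(2*(6 + 2)))*(-1)²)*3 = (((½)*(5 + 8)/8)*1)*3 = (((½)*(⅛)*13)*1)*3 = ((13/16)*1)*3 = (13/16)*3 = 39/16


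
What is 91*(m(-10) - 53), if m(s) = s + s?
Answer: -6643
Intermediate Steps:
m(s) = 2*s
91*(m(-10) - 53) = 91*(2*(-10) - 53) = 91*(-20 - 53) = 91*(-73) = -6643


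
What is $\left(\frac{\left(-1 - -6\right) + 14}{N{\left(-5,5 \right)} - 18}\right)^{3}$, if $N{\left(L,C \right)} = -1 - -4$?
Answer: $- \frac{6859}{3375} \approx -2.0323$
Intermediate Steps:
$N{\left(L,C \right)} = 3$ ($N{\left(L,C \right)} = -1 + 4 = 3$)
$\left(\frac{\left(-1 - -6\right) + 14}{N{\left(-5,5 \right)} - 18}\right)^{3} = \left(\frac{\left(-1 - -6\right) + 14}{3 - 18}\right)^{3} = \left(\frac{\left(-1 + 6\right) + 14}{-15}\right)^{3} = \left(\left(5 + 14\right) \left(- \frac{1}{15}\right)\right)^{3} = \left(19 \left(- \frac{1}{15}\right)\right)^{3} = \left(- \frac{19}{15}\right)^{3} = - \frac{6859}{3375}$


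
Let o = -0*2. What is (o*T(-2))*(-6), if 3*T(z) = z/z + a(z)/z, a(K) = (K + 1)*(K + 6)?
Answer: 0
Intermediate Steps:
a(K) = (1 + K)*(6 + K)
T(z) = ⅓ + (6 + z² + 7*z)/(3*z) (T(z) = (z/z + (6 + z² + 7*z)/z)/3 = (1 + (6 + z² + 7*z)/z)/3 = ⅓ + (6 + z² + 7*z)/(3*z))
o = 0 (o = -1*0 = 0)
(o*T(-2))*(-6) = (0*(8/3 + 2/(-2) + (⅓)*(-2)))*(-6) = (0*(8/3 + 2*(-½) - ⅔))*(-6) = (0*(8/3 - 1 - ⅔))*(-6) = (0*1)*(-6) = 0*(-6) = 0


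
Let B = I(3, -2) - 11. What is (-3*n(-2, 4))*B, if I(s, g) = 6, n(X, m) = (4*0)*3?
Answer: 0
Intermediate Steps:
n(X, m) = 0 (n(X, m) = 0*3 = 0)
B = -5 (B = 6 - 11 = -5)
(-3*n(-2, 4))*B = -3*0*(-5) = 0*(-5) = 0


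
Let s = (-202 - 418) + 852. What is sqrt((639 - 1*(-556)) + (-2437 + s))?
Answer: I*sqrt(1010) ≈ 31.78*I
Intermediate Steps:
s = 232 (s = -620 + 852 = 232)
sqrt((639 - 1*(-556)) + (-2437 + s)) = sqrt((639 - 1*(-556)) + (-2437 + 232)) = sqrt((639 + 556) - 2205) = sqrt(1195 - 2205) = sqrt(-1010) = I*sqrt(1010)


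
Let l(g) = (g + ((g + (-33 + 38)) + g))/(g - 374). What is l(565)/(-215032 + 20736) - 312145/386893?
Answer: -2896131494455/3589451651162 ≈ -0.80684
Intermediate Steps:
l(g) = (5 + 3*g)/(-374 + g) (l(g) = (g + ((g + 5) + g))/(-374 + g) = (g + ((5 + g) + g))/(-374 + g) = (g + (5 + 2*g))/(-374 + g) = (5 + 3*g)/(-374 + g))
l(565)/(-215032 + 20736) - 312145/386893 = ((5 + 3*565)/(-374 + 565))/(-215032 + 20736) - 312145/386893 = ((5 + 1695)/191)/(-194296) - 312145*1/386893 = ((1/191)*1700)*(-1/194296) - 312145/386893 = (1700/191)*(-1/194296) - 312145/386893 = -425/9277634 - 312145/386893 = -2896131494455/3589451651162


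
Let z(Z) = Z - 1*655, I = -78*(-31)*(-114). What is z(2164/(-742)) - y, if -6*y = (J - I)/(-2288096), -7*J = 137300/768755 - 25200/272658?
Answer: -2926700975152683910879/4448302963656331416 ≈ -657.94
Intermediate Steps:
I = -275652 (I = 2418*(-114) = -275652)
J = -602110580/48908346851 (J = -(137300/768755 - 25200/272658)/7 = -(137300*(1/768755) - 25200*1/272658)/7 = -(27460/153751 - 4200/45443)/7 = -⅐*602110580/6986906693 = -602110580/48908346851 ≈ -0.012311)
y = 1685210378007659/83930244597289272 (y = -(-602110580/48908346851 - 1*(-275652))/(6*(-2288096)) = -(-602110580/48908346851 + 275652)*(-1)/(6*2288096) = -6740841512030636*(-1)/(146725040553*2288096) = -⅙*(-1685210378007659/13988374099548212) = 1685210378007659/83930244597289272 ≈ 0.020079)
z(Z) = -655 + Z (z(Z) = Z - 655 = -655 + Z)
z(2164/(-742)) - y = (-655 + 2164/(-742)) - 1*1685210378007659/83930244597289272 = (-655 + 2164*(-1/742)) - 1685210378007659/83930244597289272 = (-655 - 1082/371) - 1685210378007659/83930244597289272 = -244087/371 - 1685210378007659/83930244597289272 = -2926700975152683910879/4448302963656331416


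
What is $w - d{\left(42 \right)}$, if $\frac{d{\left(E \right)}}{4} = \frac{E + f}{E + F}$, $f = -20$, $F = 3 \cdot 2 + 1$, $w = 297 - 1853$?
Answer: $- \frac{76332}{49} \approx -1557.8$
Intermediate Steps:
$w = -1556$ ($w = 297 - 1853 = -1556$)
$F = 7$ ($F = 6 + 1 = 7$)
$d{\left(E \right)} = \frac{4 \left(-20 + E\right)}{7 + E}$ ($d{\left(E \right)} = 4 \frac{E - 20}{E + 7} = 4 \frac{-20 + E}{7 + E} = \frac{4 \left(-20 + E\right)}{7 + E}$)
$w - d{\left(42 \right)} = -1556 - \frac{4 \left(-20 + 42\right)}{7 + 42} = -1556 - 4 \cdot \frac{1}{49} \cdot 22 = -1556 - \frac{88}{49} = - \frac{76332}{49}$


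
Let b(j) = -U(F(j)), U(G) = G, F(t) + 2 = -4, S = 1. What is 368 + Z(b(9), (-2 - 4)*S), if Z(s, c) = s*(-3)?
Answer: 350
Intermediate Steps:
F(t) = -6 (F(t) = -2 - 4 = -6)
b(j) = 6 (b(j) = -1*(-6) = 6)
Z(s, c) = -3*s
368 + Z(b(9), (-2 - 4)*S) = 368 - 3*6 = 368 - 18 = 350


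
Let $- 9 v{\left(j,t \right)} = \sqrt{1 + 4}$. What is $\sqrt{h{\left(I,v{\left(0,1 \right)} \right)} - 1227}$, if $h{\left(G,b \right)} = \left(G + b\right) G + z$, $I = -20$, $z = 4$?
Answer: $\frac{\sqrt{-7407 + 20 \sqrt{5}}}{3} \approx 28.601 i$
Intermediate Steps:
$v{\left(j,t \right)} = - \frac{\sqrt{5}}{9}$ ($v{\left(j,t \right)} = - \frac{\sqrt{1 + 4}}{9} = - \frac{\sqrt{5}}{9}$)
$h{\left(G,b \right)} = 4 + G \left(G + b\right)$ ($h{\left(G,b \right)} = \left(G + b\right) G + 4 = G \left(G + b\right) + 4 = 4 + G \left(G + b\right)$)
$\sqrt{h{\left(I,v{\left(0,1 \right)} \right)} - 1227} = \sqrt{\left(4 + \left(-20\right)^{2} - 20 \left(- \frac{\sqrt{5}}{9}\right)\right) - 1227} = \sqrt{\left(4 + 400 + \frac{20 \sqrt{5}}{9}\right) - 1227} = \sqrt{\left(404 + \frac{20 \sqrt{5}}{9}\right) - 1227} = \sqrt{-823 + \frac{20 \sqrt{5}}{9}}$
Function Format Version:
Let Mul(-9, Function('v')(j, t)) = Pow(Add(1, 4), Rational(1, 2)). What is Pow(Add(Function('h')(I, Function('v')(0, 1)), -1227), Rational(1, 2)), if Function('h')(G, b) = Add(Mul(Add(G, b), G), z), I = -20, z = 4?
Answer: Mul(Rational(1, 3), Pow(Add(-7407, Mul(20, Pow(5, Rational(1, 2)))), Rational(1, 2))) ≈ Mul(28.601, I)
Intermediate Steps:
Function('v')(j, t) = Mul(Rational(-1, 9), Pow(5, Rational(1, 2))) (Function('v')(j, t) = Mul(Rational(-1, 9), Pow(Add(1, 4), Rational(1, 2))) = Mul(Rational(-1, 9), Pow(5, Rational(1, 2))))
Function('h')(G, b) = Add(4, Mul(G, Add(G, b))) (Function('h')(G, b) = Add(Mul(Add(G, b), G), 4) = Add(Mul(G, Add(G, b)), 4) = Add(4, Mul(G, Add(G, b))))
Pow(Add(Function('h')(I, Function('v')(0, 1)), -1227), Rational(1, 2)) = Pow(Add(Add(4, Pow(-20, 2), Mul(-20, Mul(Rational(-1, 9), Pow(5, Rational(1, 2))))), -1227), Rational(1, 2)) = Pow(Add(Add(4, 400, Mul(Rational(20, 9), Pow(5, Rational(1, 2)))), -1227), Rational(1, 2)) = Pow(Add(Add(404, Mul(Rational(20, 9), Pow(5, Rational(1, 2)))), -1227), Rational(1, 2)) = Pow(Add(-823, Mul(Rational(20, 9), Pow(5, Rational(1, 2)))), Rational(1, 2))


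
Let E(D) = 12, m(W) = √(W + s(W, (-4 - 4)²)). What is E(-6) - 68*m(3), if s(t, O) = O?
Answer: 12 - 68*√67 ≈ -544.60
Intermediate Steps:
m(W) = √(64 + W) (m(W) = √(W + (-4 - 4)²) = √(W + (-8)²) = √(W + 64) = √(64 + W))
E(-6) - 68*m(3) = 12 - 68*√(64 + 3) = 12 - 68*√67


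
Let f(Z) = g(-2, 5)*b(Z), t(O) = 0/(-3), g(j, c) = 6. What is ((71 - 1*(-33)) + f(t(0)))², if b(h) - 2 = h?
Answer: 13456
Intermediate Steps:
b(h) = 2 + h
t(O) = 0 (t(O) = 0*(-⅓) = 0)
f(Z) = 12 + 6*Z (f(Z) = 6*(2 + Z) = 12 + 6*Z)
((71 - 1*(-33)) + f(t(0)))² = ((71 - 1*(-33)) + (12 + 6*0))² = ((71 + 33) + (12 + 0))² = (104 + 12)² = 116² = 13456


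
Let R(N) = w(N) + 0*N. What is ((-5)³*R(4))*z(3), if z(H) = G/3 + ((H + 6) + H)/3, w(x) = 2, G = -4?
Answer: -2000/3 ≈ -666.67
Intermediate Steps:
z(H) = ⅔ + 2*H/3 (z(H) = -4/3 + ((H + 6) + H)/3 = -4*⅓ + ((6 + H) + H)*(⅓) = -4/3 + (6 + 2*H)*(⅓) = -4/3 + (2 + 2*H/3) = ⅔ + 2*H/3)
R(N) = 2 (R(N) = 2 + 0*N = 2 + 0 = 2)
((-5)³*R(4))*z(3) = ((-5)³*2)*(⅔ + (⅔)*3) = (-125*2)*(⅔ + 2) = -250*8/3 = -2000/3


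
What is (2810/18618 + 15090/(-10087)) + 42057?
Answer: 3949021078756/93899883 ≈ 42056.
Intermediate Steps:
(2810/18618 + 15090/(-10087)) + 42057 = (2810*(1/18618) + 15090*(-1/10087)) + 42057 = (1405/9309 - 15090/10087) + 42057 = -126300575/93899883 + 42057 = 3949021078756/93899883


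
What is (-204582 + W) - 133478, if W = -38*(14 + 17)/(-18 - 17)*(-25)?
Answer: -2372310/7 ≈ -3.3890e+5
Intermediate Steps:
W = -5890/7 (W = -1178/(-35)*(-25) = -1178*(-1)/35*(-25) = -38*(-31/35)*(-25) = (1178/35)*(-25) = -5890/7 ≈ -841.43)
(-204582 + W) - 133478 = (-204582 - 5890/7) - 133478 = -1437964/7 - 133478 = -2372310/7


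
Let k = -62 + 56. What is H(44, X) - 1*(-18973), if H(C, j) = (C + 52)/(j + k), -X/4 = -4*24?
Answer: 1195315/63 ≈ 18973.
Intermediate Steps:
X = 384 (X = -(-16)*24 = -4*(-96) = 384)
k = -6
H(C, j) = (52 + C)/(-6 + j) (H(C, j) = (C + 52)/(j - 6) = (52 + C)/(-6 + j))
H(44, X) - 1*(-18973) = (52 + 44)/(-6 + 384) - 1*(-18973) = 96/378 + 18973 = (1/378)*96 + 18973 = 16/63 + 18973 = 1195315/63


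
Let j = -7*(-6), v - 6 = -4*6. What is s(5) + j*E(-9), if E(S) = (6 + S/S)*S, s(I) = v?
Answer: -2664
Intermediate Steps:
v = -18 (v = 6 - 4*6 = 6 - 24 = -18)
s(I) = -18
j = 42
E(S) = 7*S (E(S) = (6 + 1)*S = 7*S)
s(5) + j*E(-9) = -18 + 42*(7*(-9)) = -18 + 42*(-63) = -18 - 2646 = -2664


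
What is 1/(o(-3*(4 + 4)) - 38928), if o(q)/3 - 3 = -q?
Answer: -1/38847 ≈ -2.5742e-5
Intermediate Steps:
o(q) = 9 - 3*q (o(q) = 9 + 3*(-q) = 9 - 3*q)
1/(o(-3*(4 + 4)) - 38928) = 1/((9 - (-9)*(4 + 4)) - 38928) = 1/((9 - (-9)*8) - 38928) = 1/((9 - 3*(-24)) - 38928) = 1/((9 + 72) - 38928) = 1/(81 - 38928) = 1/(-38847) = -1/38847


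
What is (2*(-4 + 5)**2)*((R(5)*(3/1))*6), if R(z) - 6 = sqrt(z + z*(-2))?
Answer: 216 + 36*I*sqrt(5) ≈ 216.0 + 80.498*I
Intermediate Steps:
R(z) = 6 + sqrt(-z) (R(z) = 6 + sqrt(z + z*(-2)) = 6 + sqrt(z - 2*z) = 6 + sqrt(-z))
(2*(-4 + 5)**2)*((R(5)*(3/1))*6) = (2*(-4 + 5)**2)*(((6 + sqrt(-1*5))*(3/1))*6) = (2*1**2)*(((6 + sqrt(-5))*(3*1))*6) = (2*1)*(((6 + I*sqrt(5))*3)*6) = 2*((18 + 3*I*sqrt(5))*6) = 2*(108 + 18*I*sqrt(5)) = 216 + 36*I*sqrt(5)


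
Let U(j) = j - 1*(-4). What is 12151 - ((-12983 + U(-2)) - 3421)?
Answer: 28553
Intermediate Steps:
U(j) = 4 + j (U(j) = j + 4 = 4 + j)
12151 - ((-12983 + U(-2)) - 3421) = 12151 - ((-12983 + (4 - 2)) - 3421) = 12151 - ((-12983 + 2) - 3421) = 12151 - (-12981 - 3421) = 12151 - 1*(-16402) = 12151 + 16402 = 28553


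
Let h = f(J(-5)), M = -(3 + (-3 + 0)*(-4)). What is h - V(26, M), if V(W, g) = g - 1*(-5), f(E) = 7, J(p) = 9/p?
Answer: 17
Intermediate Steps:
M = -15 (M = -(3 - 3*(-4)) = -(3 + 12) = -1*15 = -15)
h = 7
V(W, g) = 5 + g (V(W, g) = g + 5 = 5 + g)
h - V(26, M) = 7 - (5 - 15) = 7 - 1*(-10) = 7 + 10 = 17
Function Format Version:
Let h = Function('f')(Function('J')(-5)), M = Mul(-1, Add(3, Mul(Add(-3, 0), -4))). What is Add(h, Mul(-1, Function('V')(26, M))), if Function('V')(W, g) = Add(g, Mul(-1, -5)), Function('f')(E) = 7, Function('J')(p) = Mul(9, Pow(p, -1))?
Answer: 17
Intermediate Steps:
M = -15 (M = Mul(-1, Add(3, Mul(-3, -4))) = Mul(-1, Add(3, 12)) = Mul(-1, 15) = -15)
h = 7
Function('V')(W, g) = Add(5, g) (Function('V')(W, g) = Add(g, 5) = Add(5, g))
Add(h, Mul(-1, Function('V')(26, M))) = Add(7, Mul(-1, Add(5, -15))) = Add(7, Mul(-1, -10)) = Add(7, 10) = 17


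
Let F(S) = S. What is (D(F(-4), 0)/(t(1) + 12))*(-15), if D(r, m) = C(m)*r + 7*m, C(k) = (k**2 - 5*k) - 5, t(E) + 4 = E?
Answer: -100/3 ≈ -33.333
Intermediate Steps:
t(E) = -4 + E
C(k) = -5 + k**2 - 5*k
D(r, m) = 7*m + r*(-5 + m**2 - 5*m) (D(r, m) = (-5 + m**2 - 5*m)*r + 7*m = r*(-5 + m**2 - 5*m) + 7*m = 7*m + r*(-5 + m**2 - 5*m))
(D(F(-4), 0)/(t(1) + 12))*(-15) = ((7*0 - 1*(-4)*(5 - 1*0**2 + 5*0))/((-4 + 1) + 12))*(-15) = ((0 - 1*(-4)*(5 - 1*0 + 0))/(-3 + 12))*(-15) = ((0 - 1*(-4)*(5 + 0 + 0))/9)*(-15) = ((0 - 1*(-4)*5)/9)*(-15) = ((0 + 20)/9)*(-15) = ((1/9)*20)*(-15) = (20/9)*(-15) = -100/3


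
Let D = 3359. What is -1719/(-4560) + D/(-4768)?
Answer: -148351/452960 ≈ -0.32751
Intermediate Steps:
-1719/(-4560) + D/(-4768) = -1719/(-4560) + 3359/(-4768) = -1719*(-1/4560) + 3359*(-1/4768) = 573/1520 - 3359/4768 = -148351/452960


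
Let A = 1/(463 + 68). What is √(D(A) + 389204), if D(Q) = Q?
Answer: 5*√487734887/177 ≈ 623.86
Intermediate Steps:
A = 1/531 ≈ 0.0018832
√(D(A) + 389204) = √(1/531 + 389204) = √(206667325/531) = 5*√487734887/177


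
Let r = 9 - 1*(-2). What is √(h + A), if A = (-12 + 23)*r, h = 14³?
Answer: √2865 ≈ 53.526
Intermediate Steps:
r = 11 (r = 9 + 2 = 11)
h = 2744
A = 121 (A = (-12 + 23)*11 = 11*11 = 121)
√(h + A) = √(2744 + 121) = √2865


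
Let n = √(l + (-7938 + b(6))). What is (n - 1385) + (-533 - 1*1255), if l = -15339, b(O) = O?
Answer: -3173 + I*√23271 ≈ -3173.0 + 152.55*I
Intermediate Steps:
n = I*√23271 (n = √(-15339 + (-7938 + 6)) = √(-15339 - 7932) = √(-23271) = I*√23271 ≈ 152.55*I)
(n - 1385) + (-533 - 1*1255) = (I*√23271 - 1385) + (-533 - 1*1255) = (-1385 + I*√23271) + (-533 - 1255) = (-1385 + I*√23271) - 1788 = -3173 + I*√23271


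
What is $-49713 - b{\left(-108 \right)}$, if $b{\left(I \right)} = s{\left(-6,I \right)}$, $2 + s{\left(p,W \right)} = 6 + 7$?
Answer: $-49724$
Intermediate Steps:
$s{\left(p,W \right)} = 11$ ($s{\left(p,W \right)} = -2 + \left(6 + 7\right) = -2 + 13 = 11$)
$b{\left(I \right)} = 11$
$-49713 - b{\left(-108 \right)} = -49713 - 11 = -49724$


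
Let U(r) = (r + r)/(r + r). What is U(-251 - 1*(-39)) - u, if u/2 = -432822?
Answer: 865645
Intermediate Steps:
u = -865644 (u = 2*(-432822) = -865644)
U(r) = 1 (U(r) = (2*r)/((2*r)) = (2*r)*(1/(2*r)) = 1)
U(-251 - 1*(-39)) - u = 1 - 1*(-865644) = 1 + 865644 = 865645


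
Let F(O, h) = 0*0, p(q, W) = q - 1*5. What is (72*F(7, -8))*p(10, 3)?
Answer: 0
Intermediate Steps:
p(q, W) = -5 + q (p(q, W) = q - 5 = -5 + q)
F(O, h) = 0
(72*F(7, -8))*p(10, 3) = (72*0)*(-5 + 10) = 0*5 = 0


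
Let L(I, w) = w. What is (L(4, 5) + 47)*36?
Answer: 1872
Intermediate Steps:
(L(4, 5) + 47)*36 = (5 + 47)*36 = 52*36 = 1872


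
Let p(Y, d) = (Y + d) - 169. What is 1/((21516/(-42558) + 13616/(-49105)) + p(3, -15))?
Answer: -15143555/2752838621 ≈ -0.0055011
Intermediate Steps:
p(Y, d) = -169 + Y + d
1/((21516/(-42558) + 13616/(-49105)) + p(3, -15)) = 1/((21516/(-42558) + 13616/(-49105)) + (-169 + 3 - 15)) = 1/((21516*(-1/42558) + 13616*(-1/49105)) - 181) = 1/((-3586/7093 - 592/2135) - 181) = 1/(-11855166/15143555 - 181) = 1/(-2752838621/15143555) = -15143555/2752838621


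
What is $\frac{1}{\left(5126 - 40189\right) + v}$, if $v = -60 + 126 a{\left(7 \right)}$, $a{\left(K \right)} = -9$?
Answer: $- \frac{1}{36257} \approx -2.7581 \cdot 10^{-5}$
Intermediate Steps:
$v = -1194$ ($v = -60 + 126 \left(-9\right) = -60 - 1134 = -1194$)
$\frac{1}{\left(5126 - 40189\right) + v} = \frac{1}{\left(5126 - 40189\right) - 1194} = \frac{1}{-35063 - 1194} = \frac{1}{-36257} = - \frac{1}{36257}$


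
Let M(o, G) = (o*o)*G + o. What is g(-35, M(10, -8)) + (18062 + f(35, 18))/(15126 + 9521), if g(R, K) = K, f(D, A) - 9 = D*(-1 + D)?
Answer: -19451869/24647 ≈ -789.22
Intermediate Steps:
f(D, A) = 9 + D*(-1 + D)
M(o, G) = o + G*o² (M(o, G) = o²*G + o = G*o² + o = o + G*o²)
g(-35, M(10, -8)) + (18062 + f(35, 18))/(15126 + 9521) = 10*(1 - 8*10) + (18062 + (9 + 35² - 1*35))/(15126 + 9521) = 10*(1 - 80) + (18062 + (9 + 1225 - 35))/24647 = 10*(-79) + (18062 + 1199)*(1/24647) = -790 + 19261*(1/24647) = -790 + 19261/24647 = -19451869/24647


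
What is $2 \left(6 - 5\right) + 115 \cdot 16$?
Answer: $1842$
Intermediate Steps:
$2 \left(6 - 5\right) + 115 \cdot 16 = 2 \cdot 1 + 1840 = 2 + 1840 = 1842$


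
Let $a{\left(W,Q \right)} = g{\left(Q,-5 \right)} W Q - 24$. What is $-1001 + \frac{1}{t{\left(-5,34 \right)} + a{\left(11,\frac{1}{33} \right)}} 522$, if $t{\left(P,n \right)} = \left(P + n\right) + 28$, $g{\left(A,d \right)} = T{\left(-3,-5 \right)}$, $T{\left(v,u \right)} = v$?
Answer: $- \frac{15755}{16} \approx -984.69$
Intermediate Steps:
$g{\left(A,d \right)} = -3$
$t{\left(P,n \right)} = 28 + P + n$
$a{\left(W,Q \right)} = -24 - 3 Q W$ ($a{\left(W,Q \right)} = - 3 W Q - 24 = - 3 Q W - 24 = -24 - 3 Q W$)
$-1001 + \frac{1}{t{\left(-5,34 \right)} + a{\left(11,\frac{1}{33} \right)}} 522 = -1001 + \frac{1}{\left(28 - 5 + 34\right) - \left(24 + 3 \cdot \frac{1}{33} \cdot 11\right)} 522 = -1001 + \frac{1}{57 - \left(24 + \frac{1}{11} \cdot 11\right)} 522 = -1001 + \frac{1}{57 - 25} \cdot 522 = -1001 + \frac{1}{32} \cdot 522 = -1001 + \frac{261}{16} = - \frac{15755}{16}$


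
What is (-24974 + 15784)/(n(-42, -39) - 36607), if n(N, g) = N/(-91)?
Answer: 23894/95177 ≈ 0.25105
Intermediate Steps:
n(N, g) = -N/91 (n(N, g) = N*(-1/91) = -N/91)
(-24974 + 15784)/(n(-42, -39) - 36607) = (-24974 + 15784)/(-1/91*(-42) - 36607) = -9190/(6/13 - 36607) = -9190/(-475885/13) = -9190*(-13/475885) = 23894/95177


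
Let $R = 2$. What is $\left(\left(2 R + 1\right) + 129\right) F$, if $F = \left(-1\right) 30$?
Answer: $-4020$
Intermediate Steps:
$F = -30$
$\left(\left(2 R + 1\right) + 129\right) F = \left(\left(2 \cdot 2 + 1\right) + 129\right) \left(-30\right) = \left(\left(4 + 1\right) + 129\right) \left(-30\right) = \left(5 + 129\right) \left(-30\right) = 134 \left(-30\right) = -4020$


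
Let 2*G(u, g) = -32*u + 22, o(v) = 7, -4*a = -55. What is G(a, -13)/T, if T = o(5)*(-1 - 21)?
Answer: 19/14 ≈ 1.3571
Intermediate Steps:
a = 55/4 (a = -1/4*(-55) = 55/4 ≈ 13.750)
G(u, g) = 11 - 16*u (G(u, g) = (-32*u + 22)/2 = (22 - 32*u)/2 = 11 - 16*u)
T = -154 (T = 7*(-1 - 21) = 7*(-22) = -154)
G(a, -13)/T = (11 - 16*55/4)/(-154) = (11 - 220)*(-1/154) = -209*(-1/154) = 19/14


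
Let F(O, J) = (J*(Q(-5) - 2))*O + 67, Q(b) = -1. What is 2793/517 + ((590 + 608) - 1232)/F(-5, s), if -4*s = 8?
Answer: 85763/19129 ≈ 4.4834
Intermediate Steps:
s = -2 (s = -1/4*8 = -2)
F(O, J) = 67 - 3*J*O (F(O, J) = (J*(-1 - 2))*O + 67 = (J*(-3))*O + 67 = (-3*J)*O + 67 = -3*J*O + 67 = 67 - 3*J*O)
2793/517 + ((590 + 608) - 1232)/F(-5, s) = 2793/517 + ((590 + 608) - 1232)/(67 - 3*(-2)*(-5)) = 2793*(1/517) + (1198 - 1232)/(67 - 30) = 2793/517 - 34/37 = 85763/19129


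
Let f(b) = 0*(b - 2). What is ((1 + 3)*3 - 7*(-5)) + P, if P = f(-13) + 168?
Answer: 215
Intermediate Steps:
f(b) = 0 (f(b) = 0*(-2 + b) = 0)
P = 168 (P = 0 + 168 = 168)
((1 + 3)*3 - 7*(-5)) + P = ((1 + 3)*3 - 7*(-5)) + 168 = (4*3 + 35) + 168 = (12 + 35) + 168 = 47 + 168 = 215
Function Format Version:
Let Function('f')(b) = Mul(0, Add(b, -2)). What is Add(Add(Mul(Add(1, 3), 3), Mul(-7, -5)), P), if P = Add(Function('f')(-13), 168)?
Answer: 215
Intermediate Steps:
Function('f')(b) = 0 (Function('f')(b) = Mul(0, Add(-2, b)) = 0)
P = 168 (P = Add(0, 168) = 168)
Add(Add(Mul(Add(1, 3), 3), Mul(-7, -5)), P) = Add(Add(Mul(Add(1, 3), 3), Mul(-7, -5)), 168) = Add(Add(Mul(4, 3), 35), 168) = Add(Add(12, 35), 168) = Add(47, 168) = 215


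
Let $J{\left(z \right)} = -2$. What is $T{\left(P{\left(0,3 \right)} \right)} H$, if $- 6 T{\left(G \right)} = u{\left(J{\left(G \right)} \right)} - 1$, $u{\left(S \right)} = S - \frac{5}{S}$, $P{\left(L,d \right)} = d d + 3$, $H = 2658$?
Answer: $\frac{443}{2} \approx 221.5$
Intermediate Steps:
$P{\left(L,d \right)} = 3 + d^{2}$ ($P{\left(L,d \right)} = d^{2} + 3 = 3 + d^{2}$)
$T{\left(G \right)} = \frac{1}{12}$ ($T{\left(G \right)} = - \frac{\left(-2 - \frac{5}{-2}\right) - 1}{6} = - \frac{\left(-2 - - \frac{5}{2}\right) - 1}{6} = - \frac{\left(-2 + \frac{5}{2}\right) - 1}{6} = - \frac{\frac{1}{2} - 1}{6} = \left(- \frac{1}{6}\right) \left(- \frac{1}{2}\right) = \frac{1}{12}$)
$T{\left(P{\left(0,3 \right)} \right)} H = \frac{1}{12} \cdot 2658 = \frac{443}{2}$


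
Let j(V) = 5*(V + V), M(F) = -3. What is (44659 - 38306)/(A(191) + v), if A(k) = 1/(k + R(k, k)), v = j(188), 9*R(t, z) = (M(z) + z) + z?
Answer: 13328594/3944249 ≈ 3.3792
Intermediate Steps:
j(V) = 10*V (j(V) = 5*(2*V) = 10*V)
R(t, z) = -⅓ + 2*z/9 (R(t, z) = ((-3 + z) + z)/9 = (-3 + 2*z)/9 = -⅓ + 2*z/9)
v = 1880 (v = 10*188 = 1880)
A(k) = 1/(-⅓ + 11*k/9) (A(k) = 1/(k + (-⅓ + 2*k/9)) = 1/(-⅓ + 11*k/9))
(44659 - 38306)/(A(191) + v) = (44659 - 38306)/(9/(-3 + 11*191) + 1880) = 6353/(9/(-3 + 2101) + 1880) = 6353/(9/2098 + 1880) = 6353/(3944249/2098) = 6353*(2098/3944249) = 13328594/3944249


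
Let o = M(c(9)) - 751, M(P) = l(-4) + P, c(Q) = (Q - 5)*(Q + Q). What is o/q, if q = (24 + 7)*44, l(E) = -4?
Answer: -683/1364 ≈ -0.50073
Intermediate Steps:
c(Q) = 2*Q*(-5 + Q) (c(Q) = (-5 + Q)*(2*Q) = 2*Q*(-5 + Q))
M(P) = -4 + P
q = 1364 (q = 31*44 = 1364)
o = -683 (o = (-4 + 2*9*(-5 + 9)) - 751 = (-4 + 2*9*4) - 751 = (-4 + 72) - 751 = 68 - 751 = -683)
o/q = -683/1364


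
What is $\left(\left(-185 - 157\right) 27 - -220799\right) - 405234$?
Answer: $-193669$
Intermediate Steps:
$\left(\left(-185 - 157\right) 27 - -220799\right) - 405234 = \left(\left(-185 - 157\right) 27 + 220799\right) - 405234 = \left(\left(-342\right) 27 + 220799\right) - 405234 = \left(-9234 + 220799\right) - 405234 = 211565 - 405234 = -193669$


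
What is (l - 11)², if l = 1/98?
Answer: 1159929/9604 ≈ 120.78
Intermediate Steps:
l = 1/98 ≈ 0.010204
(l - 11)² = (1/98 - 11)² = (-1077/98)² = 1159929/9604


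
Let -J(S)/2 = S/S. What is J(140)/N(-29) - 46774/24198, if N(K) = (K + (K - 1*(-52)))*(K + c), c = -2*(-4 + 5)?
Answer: -243010/125023 ≈ -1.9437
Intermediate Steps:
c = -2 (c = -2*1 = -2)
N(K) = (-2 + K)*(52 + 2*K) (N(K) = (K + (K - 1*(-52)))*(K - 2) = (K + (K + 52))*(-2 + K) = (K + (52 + K))*(-2 + K) = (52 + 2*K)*(-2 + K) = (-2 + K)*(52 + 2*K))
J(S) = -2 (J(S) = -2*S/S = -2*1 = -2)
J(140)/N(-29) - 46774/24198 = -2/(-104 + 2*(-29)² + 48*(-29)) - 46774/24198 = -2/(-104 + 2*841 - 1392) - 46774*1/24198 = -2/(-104 + 1682 - 1392) - 23387/12099 = -2/186 - 23387/12099 = -2*1/186 - 23387/12099 = -1/93 - 23387/12099 = -243010/125023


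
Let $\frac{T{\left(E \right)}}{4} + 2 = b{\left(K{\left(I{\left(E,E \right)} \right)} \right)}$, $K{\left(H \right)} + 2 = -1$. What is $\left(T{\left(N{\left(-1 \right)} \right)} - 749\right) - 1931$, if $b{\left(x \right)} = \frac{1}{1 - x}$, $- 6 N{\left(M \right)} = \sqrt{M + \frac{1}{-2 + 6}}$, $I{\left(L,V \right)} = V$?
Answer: $-2687$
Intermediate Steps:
$K{\left(H \right)} = -3$ ($K{\left(H \right)} = -2 - 1 = -3$)
$N{\left(M \right)} = - \frac{\sqrt{\frac{1}{4} + M}}{6}$ ($N{\left(M \right)} = - \frac{\sqrt{M + \frac{1}{-2 + 6}}}{6} = - \frac{\sqrt{M + \frac{1}{4}}}{6} = - \frac{\sqrt{\frac{1}{4} + M}}{6}$)
$T{\left(E \right)} = -7$ ($T{\left(E \right)} = -8 + 4 \left(- \frac{1}{-1 - 3}\right) = -8 + 4 \left(- \frac{1}{-4}\right) = -8 + 4 \left(\left(-1\right) \left(- \frac{1}{4}\right)\right) = -8 + 4 \cdot \frac{1}{4} = -8 + 1 = -7$)
$\left(T{\left(N{\left(-1 \right)} \right)} - 749\right) - 1931 = \left(-7 - 749\right) - 1931 = -756 - 1931 = -2687$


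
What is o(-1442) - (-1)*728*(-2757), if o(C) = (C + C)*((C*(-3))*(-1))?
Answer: 10469088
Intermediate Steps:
o(C) = 6*C**2 (o(C) = (2*C)*(-3*C*(-1)) = (2*C)*(3*C) = 6*C**2)
o(-1442) - (-1)*728*(-2757) = 6*(-1442)**2 - (-1)*728*(-2757) = 6*2079364 - (-1)*(-2007096) = 12476184 - 1*2007096 = 12476184 - 2007096 = 10469088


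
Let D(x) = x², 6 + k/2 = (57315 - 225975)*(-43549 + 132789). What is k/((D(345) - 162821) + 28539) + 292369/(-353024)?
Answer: 1518125456063665/769441024 ≈ 1.9730e+6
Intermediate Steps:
k = -30102436812 (k = -12 + 2*((57315 - 225975)*(-43549 + 132789)) = -12 + 2*(-168660*89240) = -12 + 2*(-15051218400) = -12 - 30102436800 = -30102436812)
k/((D(345) - 162821) + 28539) + 292369/(-353024) = -30102436812/((345² - 162821) + 28539) + 292369/(-353024) = -30102436812/((119025 - 162821) + 28539) + 292369*(-1/353024) = -30102436812/(-43796 + 28539) - 41767/50432 = -30102436812/(-15257) - 41767/50432 = -30102436812*(-1/15257) - 41767/50432 = 30102436812/15257 - 41767/50432 = 1518125456063665/769441024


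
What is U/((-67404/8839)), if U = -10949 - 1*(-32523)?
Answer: -95346293/33702 ≈ -2829.1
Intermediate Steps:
U = 21574 (U = -10949 + 32523 = 21574)
U/((-67404/8839)) = 21574/((-67404/8839)) = 21574/((-67404*1/8839)) = 21574/(-67404/8839) = 21574*(-8839/67404) = -95346293/33702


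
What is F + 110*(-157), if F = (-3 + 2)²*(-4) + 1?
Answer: -17273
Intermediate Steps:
F = -3 (F = (-1)²*(-4) + 1 = 1*(-4) + 1 = -4 + 1 = -3)
F + 110*(-157) = -3 + 110*(-157) = -3 - 17270 = -17273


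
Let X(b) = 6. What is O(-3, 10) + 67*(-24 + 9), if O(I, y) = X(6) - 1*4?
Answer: -1003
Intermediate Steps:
O(I, y) = 2 (O(I, y) = 6 - 1*4 = 6 - 4 = 2)
O(-3, 10) + 67*(-24 + 9) = 2 + 67*(-24 + 9) = 2 + 67*(-15) = 2 - 1005 = -1003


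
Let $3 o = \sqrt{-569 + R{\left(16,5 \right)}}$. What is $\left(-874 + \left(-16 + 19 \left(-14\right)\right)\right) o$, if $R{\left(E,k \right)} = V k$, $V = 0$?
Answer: $- \frac{1156 i \sqrt{569}}{3} \approx - 9191.6 i$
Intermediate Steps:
$R{\left(E,k \right)} = 0$ ($R{\left(E,k \right)} = 0 k = 0$)
$o = \frac{i \sqrt{569}}{3}$ ($o = \frac{\sqrt{-569 + 0}}{3} = \frac{\sqrt{-569}}{3} = \frac{i \sqrt{569}}{3} \approx 7.9512 i$)
$\left(-874 + \left(-16 + 19 \left(-14\right)\right)\right) o = \left(-874 + \left(-16 + 19 \left(-14\right)\right)\right) \frac{i \sqrt{569}}{3} = \left(-874 - 282\right) \frac{i \sqrt{569}}{3} = - 1156 \frac{i \sqrt{569}}{3} = - \frac{1156 i \sqrt{569}}{3}$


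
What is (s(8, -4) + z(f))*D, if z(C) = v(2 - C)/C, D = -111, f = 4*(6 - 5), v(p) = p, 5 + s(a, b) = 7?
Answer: -333/2 ≈ -166.50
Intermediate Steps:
s(a, b) = 2 (s(a, b) = -5 + 7 = 2)
f = 4 (f = 4*1 = 4)
z(C) = (2 - C)/C
(s(8, -4) + z(f))*D = (2 + (2 - 1*4)/4)*(-111) = (2 + (2 - 4)/4)*(-111) = (2 + (1/4)*(-2))*(-111) = (2 - 1/2)*(-111) = (3/2)*(-111) = -333/2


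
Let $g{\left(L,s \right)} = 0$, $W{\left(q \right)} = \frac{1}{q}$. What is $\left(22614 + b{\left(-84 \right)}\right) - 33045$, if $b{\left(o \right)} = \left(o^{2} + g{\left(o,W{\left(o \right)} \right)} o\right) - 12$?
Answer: $-3387$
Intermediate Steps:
$b{\left(o \right)} = -12 + o^{2}$ ($b{\left(o \right)} = \left(o^{2} + 0 o\right) - 12 = \left(o^{2} + 0\right) - 12 = o^{2} - 12 = -12 + o^{2}$)
$\left(22614 + b{\left(-84 \right)}\right) - 33045 = \left(22614 - \left(12 - \left(-84\right)^{2}\right)\right) - 33045 = \left(22614 + \left(-12 + 7056\right)\right) - 33045 = \left(22614 + 7044\right) - 33045 = 29658 - 33045 = -3387$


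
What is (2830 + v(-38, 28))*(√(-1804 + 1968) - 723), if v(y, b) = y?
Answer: -2018616 + 5584*√41 ≈ -1.9829e+6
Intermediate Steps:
(2830 + v(-38, 28))*(√(-1804 + 1968) - 723) = (2830 - 38)*(√(-1804 + 1968) - 723) = 2792*(√164 - 723) = 2792*(2*√41 - 723) = 2792*(-723 + 2*√41) = -2018616 + 5584*√41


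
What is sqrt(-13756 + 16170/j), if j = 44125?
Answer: I*sqrt(42851893498)/1765 ≈ 117.28*I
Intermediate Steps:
sqrt(-13756 + 16170/j) = sqrt(-13756 + 16170/44125) = sqrt(-13756 + 16170*(1/44125)) = sqrt(-13756 + 3234/8825) = sqrt(-121393466/8825) = I*sqrt(42851893498)/1765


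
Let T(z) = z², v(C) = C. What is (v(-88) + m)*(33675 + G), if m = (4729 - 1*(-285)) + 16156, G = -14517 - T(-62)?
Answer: 322849748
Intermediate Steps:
G = -18361 (G = -14517 - 1*(-62)² = -14517 - 1*3844 = -14517 - 3844 = -18361)
m = 21170 (m = (4729 + 285) + 16156 = 5014 + 16156 = 21170)
(v(-88) + m)*(33675 + G) = (-88 + 21170)*(33675 - 18361) = 21082*15314 = 322849748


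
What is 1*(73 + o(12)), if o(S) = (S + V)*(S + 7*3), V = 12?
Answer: 865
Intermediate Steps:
o(S) = (12 + S)*(21 + S) (o(S) = (S + 12)*(S + 7*3) = (12 + S)*(S + 21) = (12 + S)*(21 + S))
1*(73 + o(12)) = 1*(73 + (252 + 12² + 33*12)) = 1*(73 + (252 + 144 + 396)) = 1*(73 + 792) = 1*865 = 865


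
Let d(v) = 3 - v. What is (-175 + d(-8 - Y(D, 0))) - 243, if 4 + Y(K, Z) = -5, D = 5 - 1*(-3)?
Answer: -416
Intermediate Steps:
D = 8 (D = 5 + 3 = 8)
Y(K, Z) = -9 (Y(K, Z) = -4 - 5 = -9)
(-175 + d(-8 - Y(D, 0))) - 243 = (-175 + (3 - (-8 - 1*(-9)))) - 243 = (-175 + (3 - (-8 + 9))) - 243 = (-175 + (3 - 1*1)) - 243 = (-175 + (3 - 1)) - 243 = (-175 + 2) - 243 = -173 - 243 = -416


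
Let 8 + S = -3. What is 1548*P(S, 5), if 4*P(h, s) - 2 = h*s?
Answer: -20511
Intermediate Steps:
S = -11 (S = -8 - 3 = -11)
P(h, s) = ½ + h*s/4 (P(h, s) = ½ + (h*s)/4 = ½ + h*s/4)
1548*P(S, 5) = 1548*(½ + (¼)*(-11)*5) = 1548*(½ - 55/4) = 1548*(-53/4) = -20511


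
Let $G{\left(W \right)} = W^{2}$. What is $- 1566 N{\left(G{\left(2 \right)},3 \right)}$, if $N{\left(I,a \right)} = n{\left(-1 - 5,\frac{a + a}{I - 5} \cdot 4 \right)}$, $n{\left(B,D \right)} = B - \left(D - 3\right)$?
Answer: $-32886$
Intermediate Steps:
$n{\left(B,D \right)} = 3 + B - D$ ($n{\left(B,D \right)} = B - \left(-3 + D\right) = 3 + B - D$)
$N{\left(I,a \right)} = -3 - \frac{8 a}{-5 + I}$ ($N{\left(I,a \right)} = 3 - 6 - \frac{a + a}{I - 5} \cdot 4 = 3 - 6 - \frac{2 a}{-5 + I} 4 = 3 - 6 - \frac{8 a}{-5 + I} = -3 - \frac{8 a}{-5 + I}$)
$- 1566 N{\left(G{\left(2 \right)},3 \right)} = - 1566 \frac{15 - 24 - 3 \cdot 2^{2}}{-5 + 2^{2}} = - 1566 \frac{15 - 24 - 12}{-5 + 4} = - 1566 \frac{15 - 24 - 12}{-1} = - 1566 \left(\left(-1\right) \left(-21\right)\right) = \left(-1566\right) 21 = -32886$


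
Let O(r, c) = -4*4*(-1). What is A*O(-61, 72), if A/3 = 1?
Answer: 48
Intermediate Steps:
A = 3 (A = 3*1 = 3)
O(r, c) = 16 (O(r, c) = -16*(-1) = 16)
A*O(-61, 72) = 3*16 = 48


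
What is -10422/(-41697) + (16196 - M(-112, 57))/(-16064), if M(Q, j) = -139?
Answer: -57077943/74424512 ≈ -0.76692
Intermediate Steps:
-10422/(-41697) + (16196 - M(-112, 57))/(-16064) = -10422/(-41697) + (16196 - 1*(-139))/(-16064) = -10422*(-1/41697) + (16196 + 139)*(-1/16064) = 1158/4633 + 16335*(-1/16064) = 1158/4633 - 16335/16064 = -57077943/74424512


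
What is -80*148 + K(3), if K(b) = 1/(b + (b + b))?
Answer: -106559/9 ≈ -11840.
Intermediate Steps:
K(b) = 1/(3*b) (K(b) = 1/(b + 2*b) = 1/(3*b))
-80*148 + K(3) = -80*148 + (⅓)/3 = -11840 + (⅓)*(⅓) = -11840 + ⅑ = -106559/9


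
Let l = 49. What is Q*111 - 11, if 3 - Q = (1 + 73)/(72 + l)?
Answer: 30748/121 ≈ 254.12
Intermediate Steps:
Q = 289/121 (Q = 3 - (1 + 73)/(72 + 49) = 3 - 74/121 = 289/121 ≈ 2.3884)
Q*111 - 11 = (289/121)*111 - 11 = 32079/121 - 11 = 30748/121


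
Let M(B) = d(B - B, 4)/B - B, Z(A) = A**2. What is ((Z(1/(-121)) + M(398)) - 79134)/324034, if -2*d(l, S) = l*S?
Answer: -1164428011/4744181794 ≈ -0.24544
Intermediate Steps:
d(l, S) = -S*l/2 (d(l, S) = -l*S/2 = -S*l/2)
M(B) = -B (M(B) = (-1/2*4*(B - B))/B - B = (-1/2*4*0)/B - B = 0/B - B = 0 - B = -B)
((Z(1/(-121)) + M(398)) - 79134)/324034 = (((1/(-121))**2 - 1*398) - 79134)/324034 = (((-1/121)**2 - 398) - 79134)*(1/324034) = ((1/14641 - 398) - 79134)*(1/324034) = (-5827117/14641 - 79134)*(1/324034) = -1164428011/14641*1/324034 = -1164428011/4744181794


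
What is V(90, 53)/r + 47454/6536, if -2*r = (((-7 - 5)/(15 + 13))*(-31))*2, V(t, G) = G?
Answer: 994183/303924 ≈ 3.2712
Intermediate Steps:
r = -93/7 (r = -((-7 - 5)/(15 + 13))*(-31)*2/2 = --12/28*(-31)*2/2 = --12*1/28*(-31)*2/2 = -(-3/7*(-31))*2/2 = -93*2/14 = -½*186/7 = -93/7 ≈ -13.286)
V(90, 53)/r + 47454/6536 = 53/(-93/7) + 47454/6536 = 53*(-7/93) + 47454*(1/6536) = -371/93 + 23727/3268 = 994183/303924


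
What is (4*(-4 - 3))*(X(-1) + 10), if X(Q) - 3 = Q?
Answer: -336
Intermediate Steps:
X(Q) = 3 + Q
(4*(-4 - 3))*(X(-1) + 10) = (4*(-4 - 3))*((3 - 1) + 10) = (4*(-7))*(2 + 10) = -28*12 = -336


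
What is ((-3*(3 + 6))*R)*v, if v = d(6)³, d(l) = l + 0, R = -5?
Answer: 29160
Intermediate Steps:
d(l) = l
v = 216 (v = 6³ = 216)
((-3*(3 + 6))*R)*v = (-3*(3 + 6)*(-5))*216 = (-3*9*(-5))*216 = -27*(-5)*216 = 135*216 = 29160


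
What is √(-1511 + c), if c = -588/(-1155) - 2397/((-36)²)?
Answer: I*√5928979485/1980 ≈ 38.889*I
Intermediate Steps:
c = -31849/23760 (c = -588*(-1/1155) - 2397/1296 = 28/55 - 2397*1/1296 = 28/55 - 799/432 = -31849/23760 ≈ -1.3404)
√(-1511 + c) = √(-1511 - 31849/23760) = √(-35933209/23760) = I*√5928979485/1980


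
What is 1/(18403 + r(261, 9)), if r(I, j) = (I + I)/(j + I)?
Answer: 15/276074 ≈ 5.4333e-5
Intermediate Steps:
r(I, j) = 2*I/(I + j) (r(I, j) = (2*I)/(I + j) = 2*I/(I + j))
1/(18403 + r(261, 9)) = 1/(18403 + 2*261/(261 + 9)) = 1/(18403 + 2*261/270) = 1/(18403 + 2*261*(1/270)) = 1/(18403 + 29/15) = 1/(276074/15) = 15/276074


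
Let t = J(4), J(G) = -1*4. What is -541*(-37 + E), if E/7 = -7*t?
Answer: -86019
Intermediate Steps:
J(G) = -4
t = -4
E = 196 (E = 7*(-7*(-4)) = 7*28 = 196)
-541*(-37 + E) = -541*(-37 + 196) = -541*159 = -86019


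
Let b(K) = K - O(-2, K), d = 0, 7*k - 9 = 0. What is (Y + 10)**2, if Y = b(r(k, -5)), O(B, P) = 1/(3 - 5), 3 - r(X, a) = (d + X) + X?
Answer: 23409/196 ≈ 119.43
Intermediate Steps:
k = 9/7 (k = 9/7 + (1/7)*0 = 9/7 + 0 = 9/7 ≈ 1.2857)
r(X, a) = 3 - 2*X (r(X, a) = 3 - ((0 + X) + X) = 3 - (X + X) = 3 - 2*X)
O(B, P) = -1/2 (O(B, P) = 1/(-2) = -1/2)
b(K) = 1/2 + K (b(K) = K - 1*(-1/2) = K + 1/2 = 1/2 + K)
Y = 13/14 (Y = 1/2 + (3 - 2*9/7) = 1/2 + (3 - 18/7) = 1/2 + 3/7 = 13/14 ≈ 0.92857)
(Y + 10)**2 = (13/14 + 10)**2 = (153/14)**2 = 23409/196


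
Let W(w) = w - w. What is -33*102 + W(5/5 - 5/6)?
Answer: -3366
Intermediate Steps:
W(w) = 0
-33*102 + W(5/5 - 5/6) = -33*102 + 0 = -3366 + 0 = -3366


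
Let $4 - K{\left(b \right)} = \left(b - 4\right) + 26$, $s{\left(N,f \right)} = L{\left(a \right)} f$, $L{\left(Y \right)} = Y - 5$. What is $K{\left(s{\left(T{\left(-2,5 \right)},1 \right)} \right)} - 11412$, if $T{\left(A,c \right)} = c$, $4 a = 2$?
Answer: $- \frac{22851}{2} \approx -11426.0$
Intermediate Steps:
$a = \frac{1}{2}$ ($a = \frac{1}{4} \cdot 2 = \frac{1}{2} \approx 0.5$)
$L{\left(Y \right)} = -5 + Y$
$s{\left(N,f \right)} = - \frac{9 f}{2}$ ($s{\left(N,f \right)} = \left(-5 + \frac{1}{2}\right) f = - \frac{9 f}{2}$)
$K{\left(b \right)} = -18 - b$ ($K{\left(b \right)} = 4 - \left(\left(b - 4\right) + 26\right) = 4 - \left(\left(-4 + b\right) + 26\right) = 4 - \left(22 + b\right) = -18 - b$)
$K{\left(s{\left(T{\left(-2,5 \right)},1 \right)} \right)} - 11412 = \left(-18 - \left(- \frac{9}{2}\right) 1\right) - 11412 = \left(-18 - - \frac{9}{2}\right) - 11412 = \left(-18 + \frac{9}{2}\right) - 11412 = - \frac{27}{2} - 11412 = - \frac{22851}{2}$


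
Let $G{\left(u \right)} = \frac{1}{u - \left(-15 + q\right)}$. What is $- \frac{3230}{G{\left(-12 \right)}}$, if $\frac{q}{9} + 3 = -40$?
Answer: $-1259700$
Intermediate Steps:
$q = -387$ ($q = -27 + 9 \left(-40\right) = -27 - 360 = -387$)
$G{\left(u \right)} = \frac{1}{402 + u}$ ($G{\left(u \right)} = \frac{1}{u + \left(15 - -387\right)} = \frac{1}{u + \left(15 + 387\right)} = \frac{1}{u + 402} = \frac{1}{402 + u}$)
$- \frac{3230}{G{\left(-12 \right)}} = - \frac{3230}{\frac{1}{402 - 12}} = - \frac{3230}{\frac{1}{390}} = - 3230 \frac{1}{\frac{1}{390}} = \left(-3230\right) 390 = -1259700$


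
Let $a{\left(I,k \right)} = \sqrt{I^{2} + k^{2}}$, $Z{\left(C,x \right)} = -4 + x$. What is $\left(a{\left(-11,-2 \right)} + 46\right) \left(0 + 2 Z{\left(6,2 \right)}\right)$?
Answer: $-184 - 20 \sqrt{5} \approx -228.72$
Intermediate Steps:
$\left(a{\left(-11,-2 \right)} + 46\right) \left(0 + 2 Z{\left(6,2 \right)}\right) = \left(\sqrt{\left(-11\right)^{2} + \left(-2\right)^{2}} + 46\right) \left(0 + 2 \left(-4 + 2\right)\right) = \left(\sqrt{121 + 4} + 46\right) \left(0 + 2 \left(-2\right)\right) = \left(\sqrt{125} + 46\right) \left(0 - 4\right) = \left(5 \sqrt{5} + 46\right) \left(-4\right) = \left(46 + 5 \sqrt{5}\right) \left(-4\right) = -184 - 20 \sqrt{5}$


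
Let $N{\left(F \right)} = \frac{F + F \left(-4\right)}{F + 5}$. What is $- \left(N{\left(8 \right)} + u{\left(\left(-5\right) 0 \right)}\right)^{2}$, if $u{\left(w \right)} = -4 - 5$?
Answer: $- \frac{19881}{169} \approx -117.64$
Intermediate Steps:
$u{\left(w \right)} = -9$ ($u{\left(w \right)} = -4 - 5 = -9$)
$N{\left(F \right)} = - \frac{3 F}{5 + F}$ ($N{\left(F \right)} = \frac{F - 4 F}{5 + F} = \frac{\left(-3\right) F}{5 + F} = - \frac{3 F}{5 + F}$)
$- \left(N{\left(8 \right)} + u{\left(\left(-5\right) 0 \right)}\right)^{2} = - \left(\left(-3\right) 8 \frac{1}{5 + 8} - 9\right)^{2} = - \left(\left(-3\right) 8 \cdot \frac{1}{13} - 9\right)^{2} = - \left(- \frac{24}{13} - 9\right)^{2} = - \left(- \frac{141}{13}\right)^{2} = \left(-1\right) \frac{19881}{169} = - \frac{19881}{169}$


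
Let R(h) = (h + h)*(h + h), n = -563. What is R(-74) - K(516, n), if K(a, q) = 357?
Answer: 21547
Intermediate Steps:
R(h) = 4*h**2 (R(h) = (2*h)*(2*h) = 4*h**2)
R(-74) - K(516, n) = 4*(-74)**2 - 1*357 = 4*5476 - 357 = 21904 - 357 = 21547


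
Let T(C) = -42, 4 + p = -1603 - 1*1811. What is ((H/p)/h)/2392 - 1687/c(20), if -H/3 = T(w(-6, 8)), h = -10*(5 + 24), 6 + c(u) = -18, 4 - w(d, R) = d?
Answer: 249992127119/3556497360 ≈ 70.292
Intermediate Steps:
w(d, R) = 4 - d
c(u) = -24 (c(u) = -6 - 18 = -24)
p = -3418 (p = -4 + (-1603 - 1*1811) = -4 + (-1603 - 1811) = -4 - 3414 = -3418)
h = -290 (h = -10*29 = -290)
H = 126 (H = -3*(-42) = 126)
((H/p)/h)/2392 - 1687/c(20) = ((126/(-3418))/(-290))/2392 - 1687/(-24) = ((126*(-1/3418))*(-1/290))*(1/2392) - 1687*(-1/24) = -63/1709*(-1/290)*(1/2392) + 1687/24 = (63/495610)*(1/2392) + 1687/24 = 63/1185499120 + 1687/24 = 249992127119/3556497360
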